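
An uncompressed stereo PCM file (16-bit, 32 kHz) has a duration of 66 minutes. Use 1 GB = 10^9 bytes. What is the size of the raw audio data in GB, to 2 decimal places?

0.51 GB

Duration = 66 minutes = 3,960 s.
Bytes = 32,000 samples/s × 3,960 s × 2 bytes/sample × 2 ch = 506,880,000 bytes.
506,880,000 / 1,000,000,000 = 0.51 GB.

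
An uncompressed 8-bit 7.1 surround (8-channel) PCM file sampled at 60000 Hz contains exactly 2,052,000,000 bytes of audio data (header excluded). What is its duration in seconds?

Byte rate = 60,000 × 1 × 8 = 480,000 bytes/s.
Duration = 2,052,000,000 / 480,000 = 4,275 s.

4,275 seconds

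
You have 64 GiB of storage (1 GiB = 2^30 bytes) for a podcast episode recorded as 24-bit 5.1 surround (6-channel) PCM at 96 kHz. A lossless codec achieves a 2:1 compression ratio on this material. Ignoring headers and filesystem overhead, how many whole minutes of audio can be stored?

Uncompressed byte rate = 96,000 × 3 × 6 = 1,728,000 bytes/s.
After 2:1 compression, effective rate ≈ 864000 bytes/s.
Capacity = 64 × 1,073,741,824 = 68,719,476,736 bytes.
68,719,476,736 / effective rate ≈ 79536.43 s → 1,325 minutes.

1,325 minutes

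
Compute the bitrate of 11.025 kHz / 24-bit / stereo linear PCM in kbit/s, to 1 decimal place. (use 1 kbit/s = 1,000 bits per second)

Bit rate = 11,025 × 24 × 2 = 529,200 bits/s.
= 529.2 kbit/s.

529.2 kbit/s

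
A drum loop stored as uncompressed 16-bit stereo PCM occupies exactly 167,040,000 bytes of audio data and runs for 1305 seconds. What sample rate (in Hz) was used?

Bytes = sample_rate × seconds × bytes_per_sample × channels.
sample_rate = 167,040,000 / (1,305 × 2 × 2) = 167,040,000 / 5,220 = 32,000 Hz.

32,000 Hz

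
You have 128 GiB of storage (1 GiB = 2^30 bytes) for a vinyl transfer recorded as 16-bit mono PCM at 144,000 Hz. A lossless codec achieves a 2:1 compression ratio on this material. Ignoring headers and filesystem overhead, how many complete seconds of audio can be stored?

954,437 seconds

Uncompressed byte rate = 144,000 × 2 × 1 = 288,000 bytes/s.
After 2:1 compression, effective rate ≈ 144000 bytes/s.
Capacity = 128 × 1,073,741,824 = 137,438,953,472 bytes.
137,438,953,472 / effective rate ≈ 954437.18 s → 954,437 seconds.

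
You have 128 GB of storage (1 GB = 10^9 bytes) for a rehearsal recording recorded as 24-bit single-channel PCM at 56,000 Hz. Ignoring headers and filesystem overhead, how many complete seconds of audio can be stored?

Uncompressed byte rate = 56,000 × 3 × 1 = 168,000 bytes/s.
Capacity = 128 × 1,000,000,000 = 128,000,000,000 bytes.
128,000,000,000 / 168,000 ≈ 761904.76 s → 761,904 seconds.

761,904 seconds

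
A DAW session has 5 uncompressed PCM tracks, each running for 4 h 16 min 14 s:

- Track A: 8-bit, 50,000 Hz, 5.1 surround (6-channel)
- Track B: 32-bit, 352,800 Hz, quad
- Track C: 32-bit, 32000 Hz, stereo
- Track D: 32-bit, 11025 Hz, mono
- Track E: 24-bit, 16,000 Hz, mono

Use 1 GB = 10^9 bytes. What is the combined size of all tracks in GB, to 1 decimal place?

96.7 GB

4 h 16 min 14 s = 15,374 s.
Track A: 50,000 × 15,374 × 1 × 6 = 4,612,200,000 bytes.
Track B: 352,800 × 15,374 × 4 × 4 = 86,783,155,200 bytes.
Track C: 32,000 × 15,374 × 4 × 2 = 3,935,744,000 bytes.
Track D: 11,025 × 15,374 × 4 × 1 = 677,993,400 bytes.
Track E: 16,000 × 15,374 × 3 × 1 = 737,952,000 bytes.
Total = 96,747,044,600 bytes = 96.7 GB.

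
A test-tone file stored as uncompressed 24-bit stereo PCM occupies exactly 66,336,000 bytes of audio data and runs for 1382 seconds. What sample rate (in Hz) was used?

8,000 Hz

Bytes = sample_rate × seconds × bytes_per_sample × channels.
sample_rate = 66,336,000 / (1,382 × 3 × 2) = 66,336,000 / 8,292 = 8,000 Hz.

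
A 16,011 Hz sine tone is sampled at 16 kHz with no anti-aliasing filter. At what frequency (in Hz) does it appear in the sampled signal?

Nyquist = 16,000/2 = 8,000 Hz; 16,011 Hz exceeds it.
Alias = |16,011 − 1×16,000| = |16,011 − 16,000| = 11 Hz.

11 Hz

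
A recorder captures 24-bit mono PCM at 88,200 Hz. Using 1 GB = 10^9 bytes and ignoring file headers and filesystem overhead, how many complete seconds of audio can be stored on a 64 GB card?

241,874 seconds

Uncompressed byte rate = 88,200 × 3 × 1 = 264,600 bytes/s.
Capacity = 64 × 1,000,000,000 = 64,000,000,000 bytes.
64,000,000,000 / 264,600 ≈ 241874.53 s → 241,874 seconds.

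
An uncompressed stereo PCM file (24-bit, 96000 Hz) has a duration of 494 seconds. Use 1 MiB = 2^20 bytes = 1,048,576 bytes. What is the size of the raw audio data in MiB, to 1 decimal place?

Bytes = 96,000 samples/s × 494 s × 3 bytes/sample × 2 ch = 284,544,000 bytes.
284,544,000 / 1,048,576 = 271.4 MiB.

271.4 MiB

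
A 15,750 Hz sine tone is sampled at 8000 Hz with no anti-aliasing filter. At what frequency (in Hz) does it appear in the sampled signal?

250 Hz

Nyquist = 8,000/2 = 4,000 Hz; 15,750 Hz exceeds it.
Alias = |15,750 − 2×8,000| = |15,750 − 16,000| = 250 Hz.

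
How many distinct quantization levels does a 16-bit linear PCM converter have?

65,536 levels

2^16 = 65,536.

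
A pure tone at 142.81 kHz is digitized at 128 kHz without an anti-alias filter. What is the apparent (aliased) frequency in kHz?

Nyquist = 128,000/2 = 64,000 Hz; 142,810 Hz exceeds it.
Alias = |142,810 − 1×128,000| = |142,810 − 128,000| = 14,810 Hz = 14.81 kHz.

14.81 kHz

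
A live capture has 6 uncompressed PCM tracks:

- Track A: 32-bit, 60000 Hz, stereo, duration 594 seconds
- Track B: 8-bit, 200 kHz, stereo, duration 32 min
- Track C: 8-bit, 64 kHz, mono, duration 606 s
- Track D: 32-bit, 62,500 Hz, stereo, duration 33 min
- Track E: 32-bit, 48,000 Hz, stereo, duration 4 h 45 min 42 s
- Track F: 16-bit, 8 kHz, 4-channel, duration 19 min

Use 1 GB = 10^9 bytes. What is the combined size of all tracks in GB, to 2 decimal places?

Track A: 60,000 × 594 × 4 × 2 = 285,120,000 bytes.
Track B: 32 min = 1,920 s; 200,000 × 1,920 × 1 × 2 = 768,000,000 bytes.
Track C: 64,000 × 606 × 1 × 1 = 38,784,000 bytes.
Track D: 33 min = 1,980 s; 62,500 × 1,980 × 4 × 2 = 990,000,000 bytes.
Track E: 4 h 45 min 42 s = 17,142 s; 48,000 × 17,142 × 4 × 2 = 6,582,528,000 bytes.
Track F: 19 min = 1,140 s; 8,000 × 1,140 × 2 × 4 = 72,960,000 bytes.
Total = 8,737,392,000 bytes = 8.74 GB.

8.74 GB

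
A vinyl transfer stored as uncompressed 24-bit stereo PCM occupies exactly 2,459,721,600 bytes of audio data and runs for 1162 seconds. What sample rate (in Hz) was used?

352,800 Hz

Bytes = sample_rate × seconds × bytes_per_sample × channels.
sample_rate = 2,459,721,600 / (1,162 × 3 × 2) = 2,459,721,600 / 6,972 = 352,800 Hz.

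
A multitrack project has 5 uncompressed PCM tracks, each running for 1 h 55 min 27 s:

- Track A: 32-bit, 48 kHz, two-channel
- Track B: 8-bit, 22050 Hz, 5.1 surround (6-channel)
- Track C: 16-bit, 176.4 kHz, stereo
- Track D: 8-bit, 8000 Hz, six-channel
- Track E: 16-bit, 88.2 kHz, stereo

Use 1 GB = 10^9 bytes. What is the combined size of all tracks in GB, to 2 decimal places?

1 h 55 min 27 s = 6,927 s.
Track A: 48,000 × 6,927 × 4 × 2 = 2,659,968,000 bytes.
Track B: 22,050 × 6,927 × 1 × 6 = 916,442,100 bytes.
Track C: 176,400 × 6,927 × 2 × 2 = 4,887,691,200 bytes.
Track D: 8,000 × 6,927 × 1 × 6 = 332,496,000 bytes.
Track E: 88,200 × 6,927 × 2 × 2 = 2,443,845,600 bytes.
Total = 11,240,442,900 bytes = 11.24 GB.

11.24 GB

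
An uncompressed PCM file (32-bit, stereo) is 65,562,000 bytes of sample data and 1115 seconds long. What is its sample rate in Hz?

Bytes = sample_rate × seconds × bytes_per_sample × channels.
sample_rate = 65,562,000 / (1,115 × 4 × 2) = 65,562,000 / 8,920 = 7,350 Hz.

7,350 Hz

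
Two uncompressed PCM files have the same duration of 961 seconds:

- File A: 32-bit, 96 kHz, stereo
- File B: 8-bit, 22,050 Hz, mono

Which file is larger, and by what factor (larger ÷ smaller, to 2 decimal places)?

File A, by a factor of 34.83

File A: 96,000 × 4 × 2 = 768,000 bytes/s.
File B: 22,050 × 1 × 1 = 22,050 bytes/s.
File A is larger; ratio = 738,048,000 / 21,190,050 = 34.83.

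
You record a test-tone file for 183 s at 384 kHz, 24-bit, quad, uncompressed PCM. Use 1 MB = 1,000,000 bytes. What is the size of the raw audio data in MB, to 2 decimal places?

843.26 MB

Bytes = 384,000 samples/s × 183 s × 3 bytes/sample × 4 ch = 843,264,000 bytes.
843,264,000 / 1,000,000 = 843.26 MB.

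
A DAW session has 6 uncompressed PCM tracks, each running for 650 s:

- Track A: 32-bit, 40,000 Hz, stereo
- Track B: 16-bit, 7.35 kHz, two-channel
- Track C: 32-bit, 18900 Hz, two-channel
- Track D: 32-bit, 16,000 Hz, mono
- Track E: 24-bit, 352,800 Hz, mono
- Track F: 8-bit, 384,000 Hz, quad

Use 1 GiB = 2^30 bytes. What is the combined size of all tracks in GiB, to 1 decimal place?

1.9 GiB

Track A: 40,000 × 650 × 4 × 2 = 208,000,000 bytes.
Track B: 7,350 × 650 × 2 × 2 = 19,110,000 bytes.
Track C: 18,900 × 650 × 4 × 2 = 98,280,000 bytes.
Track D: 16,000 × 650 × 4 × 1 = 41,600,000 bytes.
Track E: 352,800 × 650 × 3 × 1 = 687,960,000 bytes.
Track F: 384,000 × 650 × 1 × 4 = 998,400,000 bytes.
Total = 2,053,350,000 bytes = 1.9 GiB.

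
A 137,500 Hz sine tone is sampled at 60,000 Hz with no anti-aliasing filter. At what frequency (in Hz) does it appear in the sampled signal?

Nyquist = 60,000/2 = 30,000 Hz; 137,500 Hz exceeds it.
Alias = |137,500 − 2×60,000| = |137,500 − 120,000| = 17,500 Hz.

17,500 Hz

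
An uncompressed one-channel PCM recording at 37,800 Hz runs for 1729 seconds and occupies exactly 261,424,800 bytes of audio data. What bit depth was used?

Bytes per sample = 261,424,800 / (37,800 × 1,729 × 1) = 261,424,800 / 65,356,200 = 4.
Bit depth = 4 × 8 = 32 bits.

32 bits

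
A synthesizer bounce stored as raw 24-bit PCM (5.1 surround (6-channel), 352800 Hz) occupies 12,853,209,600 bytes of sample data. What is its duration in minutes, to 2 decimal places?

Byte rate = 352,800 × 3 × 6 = 6,350,400 bytes/s.
Duration = 12,853,209,600 / 6,350,400 = 2,024 s.
2,024 s / 60 = 33.73 minutes.

33.73 minutes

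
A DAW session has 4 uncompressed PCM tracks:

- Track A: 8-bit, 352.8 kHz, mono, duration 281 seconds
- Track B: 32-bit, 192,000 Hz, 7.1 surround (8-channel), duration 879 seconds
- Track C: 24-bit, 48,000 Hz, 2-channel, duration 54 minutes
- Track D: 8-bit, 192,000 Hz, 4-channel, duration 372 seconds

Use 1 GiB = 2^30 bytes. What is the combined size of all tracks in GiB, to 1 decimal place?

Track A: 352,800 × 281 × 1 × 1 = 99,136,800 bytes.
Track B: 192,000 × 879 × 4 × 8 = 5,400,576,000 bytes.
Track C: 54 minutes = 3,240 s; 48,000 × 3,240 × 3 × 2 = 933,120,000 bytes.
Track D: 192,000 × 372 × 1 × 4 = 285,696,000 bytes.
Total = 6,718,528,800 bytes = 6.3 GiB.

6.3 GiB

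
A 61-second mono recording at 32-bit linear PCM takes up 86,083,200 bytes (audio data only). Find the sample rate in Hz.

Bytes = sample_rate × seconds × bytes_per_sample × channels.
sample_rate = 86,083,200 / (61 × 4 × 1) = 86,083,200 / 244 = 352,800 Hz.

352,800 Hz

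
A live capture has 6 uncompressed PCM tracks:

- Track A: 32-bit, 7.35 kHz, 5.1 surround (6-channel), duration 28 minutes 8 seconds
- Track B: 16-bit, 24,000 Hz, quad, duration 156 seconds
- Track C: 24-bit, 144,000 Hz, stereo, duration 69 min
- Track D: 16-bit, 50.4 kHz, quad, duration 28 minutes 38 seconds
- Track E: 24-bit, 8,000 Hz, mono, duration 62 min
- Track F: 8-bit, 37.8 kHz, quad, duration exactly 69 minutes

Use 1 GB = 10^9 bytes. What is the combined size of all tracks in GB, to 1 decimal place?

Track A: 28 minutes 8 seconds = 1,688 s; 7,350 × 1,688 × 4 × 6 = 297,763,200 bytes.
Track B: 24,000 × 156 × 2 × 4 = 29,952,000 bytes.
Track C: 69 min = 4,140 s; 144,000 × 4,140 × 3 × 2 = 3,576,960,000 bytes.
Track D: 28 minutes 38 seconds = 1,718 s; 50,400 × 1,718 × 2 × 4 = 692,697,600 bytes.
Track E: 62 min = 3,720 s; 8,000 × 3,720 × 3 × 1 = 89,280,000 bytes.
Track F: exactly 69 minutes = 4,140 s; 37,800 × 4,140 × 1 × 4 = 625,968,000 bytes.
Total = 5,312,620,800 bytes = 5.3 GB.

5.3 GB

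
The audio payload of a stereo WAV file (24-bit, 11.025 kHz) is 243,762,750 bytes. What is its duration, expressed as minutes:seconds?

Byte rate = 11,025 × 3 × 2 = 66,150 bytes/s.
Duration = 243,762,750 / 66,150 = 3,685 s.
3,685 s = 61:25.

61:25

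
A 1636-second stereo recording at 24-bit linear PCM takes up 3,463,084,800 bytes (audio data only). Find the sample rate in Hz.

352,800 Hz

Bytes = sample_rate × seconds × bytes_per_sample × channels.
sample_rate = 3,463,084,800 / (1,636 × 3 × 2) = 3,463,084,800 / 9,816 = 352,800 Hz.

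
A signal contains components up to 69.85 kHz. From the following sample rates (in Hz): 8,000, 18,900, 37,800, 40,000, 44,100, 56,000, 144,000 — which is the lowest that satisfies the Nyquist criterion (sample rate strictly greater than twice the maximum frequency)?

Need sample rate > 2 × 69,850 = 139,700 Hz.
Lowest listed rate above 139,700 Hz is 144,000 Hz.

144,000 Hz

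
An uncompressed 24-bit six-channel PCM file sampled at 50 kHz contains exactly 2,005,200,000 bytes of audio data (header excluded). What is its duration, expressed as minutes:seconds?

37:08

Byte rate = 50,000 × 3 × 6 = 900,000 bytes/s.
Duration = 2,005,200,000 / 900,000 = 2,228 s.
2,228 s = 37:08.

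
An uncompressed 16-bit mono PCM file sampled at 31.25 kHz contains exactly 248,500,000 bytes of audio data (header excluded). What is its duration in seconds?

3,976 seconds

Byte rate = 31,250 × 2 × 1 = 62,500 bytes/s.
Duration = 248,500,000 / 62,500 = 3,976 s.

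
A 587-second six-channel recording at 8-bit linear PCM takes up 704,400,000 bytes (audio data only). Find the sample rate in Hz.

Bytes = sample_rate × seconds × bytes_per_sample × channels.
sample_rate = 704,400,000 / (587 × 1 × 6) = 704,400,000 / 3,522 = 200,000 Hz.

200,000 Hz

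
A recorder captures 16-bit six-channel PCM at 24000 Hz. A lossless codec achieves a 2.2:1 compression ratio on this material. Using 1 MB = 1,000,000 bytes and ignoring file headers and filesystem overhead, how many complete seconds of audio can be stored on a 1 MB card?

7 seconds

Uncompressed byte rate = 24,000 × 2 × 6 = 288,000 bytes/s.
After 2.2:1 compression, effective rate ≈ 130909.09 bytes/s.
Capacity = 1 × 1,000,000 = 1,000,000 bytes.
1,000,000 / effective rate ≈ 7.64 s → 7 seconds.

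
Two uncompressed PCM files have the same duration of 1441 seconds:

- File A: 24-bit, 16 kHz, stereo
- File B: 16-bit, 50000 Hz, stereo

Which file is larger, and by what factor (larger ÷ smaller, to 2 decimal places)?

File A: 16,000 × 3 × 2 = 96,000 bytes/s.
File B: 50,000 × 2 × 2 = 200,000 bytes/s.
File B is larger; ratio = 288,200,000 / 138,336,000 = 2.08.

File B, by a factor of 2.08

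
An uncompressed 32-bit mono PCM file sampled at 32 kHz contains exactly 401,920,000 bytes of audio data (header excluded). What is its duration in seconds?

Byte rate = 32,000 × 4 × 1 = 128,000 bytes/s.
Duration = 401,920,000 / 128,000 = 3,140 s.

3,140 seconds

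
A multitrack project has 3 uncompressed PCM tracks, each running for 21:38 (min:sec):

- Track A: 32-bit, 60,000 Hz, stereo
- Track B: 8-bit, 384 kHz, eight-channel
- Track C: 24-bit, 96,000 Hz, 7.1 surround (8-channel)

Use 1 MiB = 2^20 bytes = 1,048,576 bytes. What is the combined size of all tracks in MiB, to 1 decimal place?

7249.0 MiB

21:38 (min:sec) = 1,298 s.
Track A: 60,000 × 1,298 × 4 × 2 = 623,040,000 bytes.
Track B: 384,000 × 1,298 × 1 × 8 = 3,987,456,000 bytes.
Track C: 96,000 × 1,298 × 3 × 8 = 2,990,592,000 bytes.
Total = 7,601,088,000 bytes = 7249.0 MiB.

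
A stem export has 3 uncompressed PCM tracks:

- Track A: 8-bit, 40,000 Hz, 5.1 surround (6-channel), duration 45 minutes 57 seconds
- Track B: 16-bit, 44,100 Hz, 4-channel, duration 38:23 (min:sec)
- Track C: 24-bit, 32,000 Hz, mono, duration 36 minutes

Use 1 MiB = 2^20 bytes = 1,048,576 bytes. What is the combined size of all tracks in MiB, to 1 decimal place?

1603.6 MiB

Track A: 45 minutes 57 seconds = 2,757 s; 40,000 × 2,757 × 1 × 6 = 661,680,000 bytes.
Track B: 38:23 (min:sec) = 2,303 s; 44,100 × 2,303 × 2 × 4 = 812,498,400 bytes.
Track C: 36 minutes = 2,160 s; 32,000 × 2,160 × 3 × 1 = 207,360,000 bytes.
Total = 1,681,538,400 bytes = 1603.6 MiB.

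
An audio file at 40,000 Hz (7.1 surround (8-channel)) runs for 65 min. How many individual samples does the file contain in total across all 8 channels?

1,248,000,000 samples

65 min = 3,900 s.
40,000 × 3,900 s × 8 ch = 1,248,000,000 samples.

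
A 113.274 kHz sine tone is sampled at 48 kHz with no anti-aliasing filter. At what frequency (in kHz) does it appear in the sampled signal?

17.274 kHz

Nyquist = 48,000/2 = 24,000 Hz; 113,274 Hz exceeds it.
Alias = |113,274 − 2×48,000| = |113,274 − 96,000| = 17,274 Hz = 17.274 kHz.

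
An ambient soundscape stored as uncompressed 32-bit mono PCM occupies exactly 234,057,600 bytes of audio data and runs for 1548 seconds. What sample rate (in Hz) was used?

37,800 Hz

Bytes = sample_rate × seconds × bytes_per_sample × channels.
sample_rate = 234,057,600 / (1,548 × 4 × 1) = 234,057,600 / 6,192 = 37,800 Hz.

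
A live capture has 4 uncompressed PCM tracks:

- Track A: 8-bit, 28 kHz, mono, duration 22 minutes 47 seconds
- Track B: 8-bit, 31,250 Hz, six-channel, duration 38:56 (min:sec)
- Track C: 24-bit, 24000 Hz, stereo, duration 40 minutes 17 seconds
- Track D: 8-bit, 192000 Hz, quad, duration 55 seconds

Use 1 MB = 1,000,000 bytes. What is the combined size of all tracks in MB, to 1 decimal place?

Track A: 22 minutes 47 seconds = 1,367 s; 28,000 × 1,367 × 1 × 1 = 38,276,000 bytes.
Track B: 38:56 (min:sec) = 2,336 s; 31,250 × 2,336 × 1 × 6 = 438,000,000 bytes.
Track C: 40 minutes 17 seconds = 2,417 s; 24,000 × 2,417 × 3 × 2 = 348,048,000 bytes.
Track D: 192,000 × 55 × 1 × 4 = 42,240,000 bytes.
Total = 866,564,000 bytes = 866.6 MB.

866.6 MB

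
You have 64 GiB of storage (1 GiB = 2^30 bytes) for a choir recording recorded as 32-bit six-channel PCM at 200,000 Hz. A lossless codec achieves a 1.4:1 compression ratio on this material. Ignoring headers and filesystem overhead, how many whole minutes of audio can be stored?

Uncompressed byte rate = 200,000 × 4 × 6 = 4,800,000 bytes/s.
After 1.4:1 compression, effective rate ≈ 3428571.43 bytes/s.
Capacity = 64 × 1,073,741,824 = 68,719,476,736 bytes.
68,719,476,736 / effective rate ≈ 20043.18 s → 334 minutes.

334 minutes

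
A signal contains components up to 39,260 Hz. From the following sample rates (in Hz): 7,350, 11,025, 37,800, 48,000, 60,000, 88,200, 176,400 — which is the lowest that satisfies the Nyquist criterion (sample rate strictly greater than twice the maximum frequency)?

88,200 Hz

Need sample rate > 2 × 39,260 = 78,520 Hz.
Lowest listed rate above 78,520 Hz is 88,200 Hz.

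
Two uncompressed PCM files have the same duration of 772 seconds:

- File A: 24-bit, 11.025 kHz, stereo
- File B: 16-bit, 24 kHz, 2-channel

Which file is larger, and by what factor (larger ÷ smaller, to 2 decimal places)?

File A: 11,025 × 3 × 2 = 66,150 bytes/s.
File B: 24,000 × 2 × 2 = 96,000 bytes/s.
File B is larger; ratio = 74,112,000 / 51,067,800 = 1.45.

File B, by a factor of 1.45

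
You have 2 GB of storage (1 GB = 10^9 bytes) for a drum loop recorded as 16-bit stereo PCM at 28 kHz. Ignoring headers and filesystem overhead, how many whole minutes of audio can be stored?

297 minutes

Uncompressed byte rate = 28,000 × 2 × 2 = 112,000 bytes/s.
Capacity = 2 × 1,000,000,000 = 2,000,000,000 bytes.
2,000,000,000 / 112,000 ≈ 17857.14 s → 297 minutes.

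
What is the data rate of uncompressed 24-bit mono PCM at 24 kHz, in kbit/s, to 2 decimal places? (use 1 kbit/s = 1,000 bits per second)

Bit rate = 24,000 × 24 × 1 = 576,000 bits/s.
= 576.00 kbit/s.

576.00 kbit/s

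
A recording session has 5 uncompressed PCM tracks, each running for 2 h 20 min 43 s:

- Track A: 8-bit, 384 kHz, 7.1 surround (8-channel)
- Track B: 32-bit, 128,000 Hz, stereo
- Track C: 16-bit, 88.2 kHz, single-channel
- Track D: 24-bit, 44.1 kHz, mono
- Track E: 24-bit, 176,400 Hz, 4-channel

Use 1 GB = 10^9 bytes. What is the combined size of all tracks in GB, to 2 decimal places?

55.06 GB

2 h 20 min 43 s = 8,443 s.
Track A: 384,000 × 8,443 × 1 × 8 = 25,936,896,000 bytes.
Track B: 128,000 × 8,443 × 4 × 2 = 8,645,632,000 bytes.
Track C: 88,200 × 8,443 × 2 × 1 = 1,489,345,200 bytes.
Track D: 44,100 × 8,443 × 3 × 1 = 1,117,008,900 bytes.
Track E: 176,400 × 8,443 × 3 × 4 = 17,872,142,400 bytes.
Total = 55,061,024,500 bytes = 55.06 GB.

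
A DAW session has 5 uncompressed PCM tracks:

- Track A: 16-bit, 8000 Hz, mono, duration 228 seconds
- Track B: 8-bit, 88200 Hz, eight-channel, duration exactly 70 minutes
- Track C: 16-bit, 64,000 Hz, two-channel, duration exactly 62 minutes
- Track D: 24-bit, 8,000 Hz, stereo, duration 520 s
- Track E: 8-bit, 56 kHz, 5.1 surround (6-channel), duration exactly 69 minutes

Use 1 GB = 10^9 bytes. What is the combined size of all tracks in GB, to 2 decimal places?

5.34 GB

Track A: 8,000 × 228 × 2 × 1 = 3,648,000 bytes.
Track B: exactly 70 minutes = 4,200 s; 88,200 × 4,200 × 1 × 8 = 2,963,520,000 bytes.
Track C: exactly 62 minutes = 3,720 s; 64,000 × 3,720 × 2 × 2 = 952,320,000 bytes.
Track D: 8,000 × 520 × 3 × 2 = 24,960,000 bytes.
Track E: exactly 69 minutes = 4,140 s; 56,000 × 4,140 × 1 × 6 = 1,391,040,000 bytes.
Total = 5,335,488,000 bytes = 5.34 GB.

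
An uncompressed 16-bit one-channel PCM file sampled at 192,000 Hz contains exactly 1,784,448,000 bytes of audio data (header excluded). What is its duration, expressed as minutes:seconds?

77:27

Byte rate = 192,000 × 2 × 1 = 384,000 bytes/s.
Duration = 1,784,448,000 / 384,000 = 4,647 s.
4,647 s = 77:27.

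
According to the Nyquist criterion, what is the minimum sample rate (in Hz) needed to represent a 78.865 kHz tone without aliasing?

157,730 Hz

Minimum sample rate = 2 × 78,865 Hz = 157,730 Hz.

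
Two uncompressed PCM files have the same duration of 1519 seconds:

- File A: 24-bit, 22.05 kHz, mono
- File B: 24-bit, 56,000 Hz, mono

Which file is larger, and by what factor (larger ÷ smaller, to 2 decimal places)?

File A: 22,050 × 3 × 1 = 66,150 bytes/s.
File B: 56,000 × 3 × 1 = 168,000 bytes/s.
File B is larger; ratio = 255,192,000 / 100,481,850 = 2.54.

File B, by a factor of 2.54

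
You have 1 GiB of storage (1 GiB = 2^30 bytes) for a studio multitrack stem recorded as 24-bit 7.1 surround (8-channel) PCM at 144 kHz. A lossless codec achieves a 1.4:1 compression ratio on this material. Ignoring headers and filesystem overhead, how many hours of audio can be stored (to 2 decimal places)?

0.12 hours

Uncompressed byte rate = 144,000 × 3 × 8 = 3,456,000 bytes/s.
After 1.4:1 compression, effective rate ≈ 2468571.43 bytes/s.
Capacity = 1 × 1,073,741,824 = 1,073,741,824 bytes.
1,073,741,824 / effective rate ≈ 434.96 s → 0.12 hours.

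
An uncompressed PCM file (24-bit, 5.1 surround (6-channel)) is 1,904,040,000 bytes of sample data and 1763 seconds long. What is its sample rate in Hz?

Bytes = sample_rate × seconds × bytes_per_sample × channels.
sample_rate = 1,904,040,000 / (1,763 × 3 × 6) = 1,904,040,000 / 31,734 = 60,000 Hz.

60,000 Hz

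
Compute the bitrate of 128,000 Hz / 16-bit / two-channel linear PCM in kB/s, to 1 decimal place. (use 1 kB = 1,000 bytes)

Bit rate = 128,000 × 16 × 2 = 4,096,000 bits/s.
4,096,000 / 8 = 512,000 B/s = 512.0 kB/s.

512.0 kB/s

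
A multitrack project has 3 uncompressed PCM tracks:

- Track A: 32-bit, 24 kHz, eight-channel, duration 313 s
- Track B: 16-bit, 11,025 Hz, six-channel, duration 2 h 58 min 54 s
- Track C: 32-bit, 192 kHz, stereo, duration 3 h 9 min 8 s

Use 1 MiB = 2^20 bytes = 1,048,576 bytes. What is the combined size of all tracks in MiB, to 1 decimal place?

Track A: 24,000 × 313 × 4 × 8 = 240,384,000 bytes.
Track B: 2 h 58 min 54 s = 10,734 s; 11,025 × 10,734 × 2 × 6 = 1,420,108,200 bytes.
Track C: 3 h 9 min 8 s = 11,348 s; 192,000 × 11,348 × 4 × 2 = 17,430,528,000 bytes.
Total = 19,091,020,200 bytes = 18206.6 MiB.

18206.6 MiB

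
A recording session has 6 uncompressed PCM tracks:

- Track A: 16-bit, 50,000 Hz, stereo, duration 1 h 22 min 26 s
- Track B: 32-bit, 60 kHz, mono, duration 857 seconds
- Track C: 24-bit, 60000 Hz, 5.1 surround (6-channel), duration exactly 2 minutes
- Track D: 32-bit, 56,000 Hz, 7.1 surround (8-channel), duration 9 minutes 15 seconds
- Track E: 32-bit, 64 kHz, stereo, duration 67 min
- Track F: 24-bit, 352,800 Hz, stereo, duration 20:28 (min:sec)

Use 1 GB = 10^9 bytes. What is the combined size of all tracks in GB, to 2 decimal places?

6.98 GB

Track A: 1 h 22 min 26 s = 4,946 s; 50,000 × 4,946 × 2 × 2 = 989,200,000 bytes.
Track B: 60,000 × 857 × 4 × 1 = 205,680,000 bytes.
Track C: exactly 2 minutes = 120 s; 60,000 × 120 × 3 × 6 = 129,600,000 bytes.
Track D: 9 minutes 15 seconds = 555 s; 56,000 × 555 × 4 × 8 = 994,560,000 bytes.
Track E: 67 min = 4,020 s; 64,000 × 4,020 × 4 × 2 = 2,058,240,000 bytes.
Track F: 20:28 (min:sec) = 1,228 s; 352,800 × 1,228 × 3 × 2 = 2,599,430,400 bytes.
Total = 6,976,710,400 bytes = 6.98 GB.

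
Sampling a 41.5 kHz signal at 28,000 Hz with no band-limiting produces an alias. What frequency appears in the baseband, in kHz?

Nyquist = 28,000/2 = 14,000 Hz; 41,500 Hz exceeds it.
Alias = |41,500 − 1×28,000| = |41,500 − 28,000| = 13,500 Hz = 13.5 kHz.

13.5 kHz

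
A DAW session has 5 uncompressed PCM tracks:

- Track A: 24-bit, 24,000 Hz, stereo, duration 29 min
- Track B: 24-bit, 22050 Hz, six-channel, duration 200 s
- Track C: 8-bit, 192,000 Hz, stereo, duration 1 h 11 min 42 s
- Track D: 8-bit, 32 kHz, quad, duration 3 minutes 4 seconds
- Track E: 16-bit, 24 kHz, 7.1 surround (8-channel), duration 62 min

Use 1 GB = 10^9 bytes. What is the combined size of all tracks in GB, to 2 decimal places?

Track A: 29 min = 1,740 s; 24,000 × 1,740 × 3 × 2 = 250,560,000 bytes.
Track B: 22,050 × 200 × 3 × 6 = 79,380,000 bytes.
Track C: 1 h 11 min 42 s = 4,302 s; 192,000 × 4,302 × 1 × 2 = 1,651,968,000 bytes.
Track D: 3 minutes 4 seconds = 184 s; 32,000 × 184 × 1 × 4 = 23,552,000 bytes.
Track E: 62 min = 3,720 s; 24,000 × 3,720 × 2 × 8 = 1,428,480,000 bytes.
Total = 3,433,940,000 bytes = 3.43 GB.

3.43 GB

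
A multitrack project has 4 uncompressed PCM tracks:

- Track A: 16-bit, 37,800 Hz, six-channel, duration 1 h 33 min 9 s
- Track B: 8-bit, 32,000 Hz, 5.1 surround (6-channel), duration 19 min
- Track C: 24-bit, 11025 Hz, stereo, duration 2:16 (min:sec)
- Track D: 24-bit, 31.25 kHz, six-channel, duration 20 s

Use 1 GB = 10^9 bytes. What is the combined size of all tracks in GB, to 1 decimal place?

Track A: 1 h 33 min 9 s = 5,589 s; 37,800 × 5,589 × 2 × 6 = 2,535,170,400 bytes.
Track B: 19 min = 1,140 s; 32,000 × 1,140 × 1 × 6 = 218,880,000 bytes.
Track C: 2:16 (min:sec) = 136 s; 11,025 × 136 × 3 × 2 = 8,996,400 bytes.
Track D: 31,250 × 20 × 3 × 6 = 11,250,000 bytes.
Total = 2,774,296,800 bytes = 2.8 GB.

2.8 GB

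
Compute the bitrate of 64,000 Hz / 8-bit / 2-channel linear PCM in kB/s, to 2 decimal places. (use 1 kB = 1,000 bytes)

128.00 kB/s

Bit rate = 64,000 × 8 × 2 = 1,024,000 bits/s.
1,024,000 / 8 = 128,000 B/s = 128.00 kB/s.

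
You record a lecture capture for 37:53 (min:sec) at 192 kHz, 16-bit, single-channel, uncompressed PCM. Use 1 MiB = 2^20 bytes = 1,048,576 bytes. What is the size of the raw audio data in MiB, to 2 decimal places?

Duration = 37:53 (min:sec) = 2,273 s.
Bytes = 192,000 samples/s × 2,273 s × 2 bytes/sample × 1 ch = 872,832,000 bytes.
872,832,000 / 1,048,576 = 832.40 MiB.

832.40 MiB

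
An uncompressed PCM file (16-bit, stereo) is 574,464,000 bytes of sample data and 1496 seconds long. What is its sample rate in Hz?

96,000 Hz

Bytes = sample_rate × seconds × bytes_per_sample × channels.
sample_rate = 574,464,000 / (1,496 × 2 × 2) = 574,464,000 / 5,984 = 96,000 Hz.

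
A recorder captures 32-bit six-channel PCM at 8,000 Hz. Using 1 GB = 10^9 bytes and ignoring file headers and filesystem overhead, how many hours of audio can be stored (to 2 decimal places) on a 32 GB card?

46.30 hours

Uncompressed byte rate = 8,000 × 4 × 6 = 192,000 bytes/s.
Capacity = 32 × 1,000,000,000 = 32,000,000,000 bytes.
32,000,000,000 / 192,000 ≈ 166666.67 s → 46.30 hours.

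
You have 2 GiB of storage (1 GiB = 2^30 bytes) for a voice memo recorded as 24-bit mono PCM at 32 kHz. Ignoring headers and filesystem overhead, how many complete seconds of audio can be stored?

Uncompressed byte rate = 32,000 × 3 × 1 = 96,000 bytes/s.
Capacity = 2 × 1,073,741,824 = 2,147,483,648 bytes.
2,147,483,648 / 96,000 ≈ 22369.62 s → 22,369 seconds.

22,369 seconds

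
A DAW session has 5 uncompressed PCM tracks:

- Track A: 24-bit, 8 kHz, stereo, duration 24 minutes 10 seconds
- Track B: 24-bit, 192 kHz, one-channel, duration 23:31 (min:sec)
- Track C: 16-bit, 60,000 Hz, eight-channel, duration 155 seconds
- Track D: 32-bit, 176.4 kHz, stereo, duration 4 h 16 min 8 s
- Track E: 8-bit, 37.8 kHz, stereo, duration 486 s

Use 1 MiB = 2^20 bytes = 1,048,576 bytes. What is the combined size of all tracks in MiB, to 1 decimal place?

Track A: 24 minutes 10 seconds = 1,450 s; 8,000 × 1,450 × 3 × 2 = 69,600,000 bytes.
Track B: 23:31 (min:sec) = 1,411 s; 192,000 × 1,411 × 3 × 1 = 812,736,000 bytes.
Track C: 60,000 × 155 × 2 × 8 = 148,800,000 bytes.
Track D: 4 h 16 min 8 s = 15,368 s; 176,400 × 15,368 × 4 × 2 = 21,687,321,600 bytes.
Track E: 37,800 × 486 × 1 × 2 = 36,741,600 bytes.
Total = 22,755,199,200 bytes = 21701.0 MiB.

21701.0 MiB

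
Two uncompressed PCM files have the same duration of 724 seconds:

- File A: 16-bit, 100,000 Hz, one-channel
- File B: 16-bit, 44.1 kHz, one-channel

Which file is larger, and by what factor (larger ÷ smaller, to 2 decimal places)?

File A: 100,000 × 2 × 1 = 200,000 bytes/s.
File B: 44,100 × 2 × 1 = 88,200 bytes/s.
File A is larger; ratio = 144,800,000 / 63,856,800 = 2.27.

File A, by a factor of 2.27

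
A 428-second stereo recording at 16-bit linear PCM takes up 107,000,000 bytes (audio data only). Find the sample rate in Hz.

62,500 Hz

Bytes = sample_rate × seconds × bytes_per_sample × channels.
sample_rate = 107,000,000 / (428 × 2 × 2) = 107,000,000 / 1,712 = 62,500 Hz.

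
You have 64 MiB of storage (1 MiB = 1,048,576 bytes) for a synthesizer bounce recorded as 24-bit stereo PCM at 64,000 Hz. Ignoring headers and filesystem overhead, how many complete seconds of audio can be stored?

Uncompressed byte rate = 64,000 × 3 × 2 = 384,000 bytes/s.
Capacity = 64 × 1,048,576 = 67,108,864 bytes.
67,108,864 / 384,000 ≈ 174.76 s → 174 seconds.

174 seconds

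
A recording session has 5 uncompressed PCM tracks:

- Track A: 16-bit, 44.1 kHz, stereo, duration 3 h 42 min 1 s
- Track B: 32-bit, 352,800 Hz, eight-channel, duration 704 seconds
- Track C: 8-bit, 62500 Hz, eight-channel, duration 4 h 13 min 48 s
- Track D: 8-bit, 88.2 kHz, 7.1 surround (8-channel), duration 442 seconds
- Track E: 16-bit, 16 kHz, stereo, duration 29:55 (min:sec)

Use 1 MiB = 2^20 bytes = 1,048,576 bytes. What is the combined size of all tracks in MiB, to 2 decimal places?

17488.92 MiB

Track A: 3 h 42 min 1 s = 13,321 s; 44,100 × 13,321 × 2 × 2 = 2,349,824,400 bytes.
Track B: 352,800 × 704 × 4 × 8 = 7,947,878,400 bytes.
Track C: 4 h 13 min 48 s = 15,228 s; 62,500 × 15,228 × 1 × 8 = 7,614,000,000 bytes.
Track D: 88,200 × 442 × 1 × 8 = 311,875,200 bytes.
Track E: 29:55 (min:sec) = 1,795 s; 16,000 × 1,795 × 2 × 2 = 114,880,000 bytes.
Total = 18,338,458,000 bytes = 17488.92 MiB.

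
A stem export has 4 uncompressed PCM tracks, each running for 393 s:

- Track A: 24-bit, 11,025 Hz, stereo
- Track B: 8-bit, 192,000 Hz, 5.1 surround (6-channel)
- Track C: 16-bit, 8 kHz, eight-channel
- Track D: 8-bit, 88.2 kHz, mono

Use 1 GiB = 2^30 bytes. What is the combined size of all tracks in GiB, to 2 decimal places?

0.52 GiB

Track A: 11,025 × 393 × 3 × 2 = 25,996,950 bytes.
Track B: 192,000 × 393 × 1 × 6 = 452,736,000 bytes.
Track C: 8,000 × 393 × 2 × 8 = 50,304,000 bytes.
Track D: 88,200 × 393 × 1 × 1 = 34,662,600 bytes.
Total = 563,699,550 bytes = 0.52 GiB.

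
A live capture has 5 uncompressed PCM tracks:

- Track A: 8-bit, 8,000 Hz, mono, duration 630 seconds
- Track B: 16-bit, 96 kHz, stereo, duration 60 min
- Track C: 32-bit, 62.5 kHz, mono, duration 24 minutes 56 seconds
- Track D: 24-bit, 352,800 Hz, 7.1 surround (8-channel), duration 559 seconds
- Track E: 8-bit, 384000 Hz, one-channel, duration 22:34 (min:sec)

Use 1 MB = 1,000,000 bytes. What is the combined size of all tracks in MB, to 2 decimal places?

Track A: 8,000 × 630 × 1 × 1 = 5,040,000 bytes.
Track B: 60 min = 3,600 s; 96,000 × 3,600 × 2 × 2 = 1,382,400,000 bytes.
Track C: 24 minutes 56 seconds = 1,496 s; 62,500 × 1,496 × 4 × 1 = 374,000,000 bytes.
Track D: 352,800 × 559 × 3 × 8 = 4,733,164,800 bytes.
Track E: 22:34 (min:sec) = 1,354 s; 384,000 × 1,354 × 1 × 1 = 519,936,000 bytes.
Total = 7,014,540,800 bytes = 7014.54 MB.

7014.54 MB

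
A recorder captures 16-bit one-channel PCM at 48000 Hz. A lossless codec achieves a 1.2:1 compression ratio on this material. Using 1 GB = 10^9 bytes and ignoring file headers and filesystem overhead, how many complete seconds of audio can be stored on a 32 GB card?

400,000 seconds

Uncompressed byte rate = 48,000 × 2 × 1 = 96,000 bytes/s.
After 1.2:1 compression, effective rate ≈ 80000 bytes/s.
Capacity = 32 × 1,000,000,000 = 32,000,000,000 bytes.
32,000,000,000 / effective rate ≈ 400000 s → 400,000 seconds.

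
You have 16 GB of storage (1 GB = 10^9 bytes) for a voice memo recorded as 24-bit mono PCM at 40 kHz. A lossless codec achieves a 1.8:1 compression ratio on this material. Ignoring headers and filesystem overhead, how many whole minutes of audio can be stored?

4,000 minutes

Uncompressed byte rate = 40,000 × 3 × 1 = 120,000 bytes/s.
After 1.8:1 compression, effective rate ≈ 66666.67 bytes/s.
Capacity = 16 × 1,000,000,000 = 16,000,000,000 bytes.
16,000,000,000 / effective rate ≈ 240000 s → 4,000 minutes.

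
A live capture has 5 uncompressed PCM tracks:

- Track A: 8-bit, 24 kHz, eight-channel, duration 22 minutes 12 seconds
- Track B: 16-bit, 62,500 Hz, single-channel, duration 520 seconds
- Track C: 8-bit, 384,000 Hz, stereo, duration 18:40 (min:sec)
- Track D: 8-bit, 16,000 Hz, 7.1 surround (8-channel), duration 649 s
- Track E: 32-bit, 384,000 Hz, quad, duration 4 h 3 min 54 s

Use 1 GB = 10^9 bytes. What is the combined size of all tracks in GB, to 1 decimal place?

91.2 GB

Track A: 22 minutes 12 seconds = 1,332 s; 24,000 × 1,332 × 1 × 8 = 255,744,000 bytes.
Track B: 62,500 × 520 × 2 × 1 = 65,000,000 bytes.
Track C: 18:40 (min:sec) = 1,120 s; 384,000 × 1,120 × 1 × 2 = 860,160,000 bytes.
Track D: 16,000 × 649 × 1 × 8 = 83,072,000 bytes.
Track E: 4 h 3 min 54 s = 14,634 s; 384,000 × 14,634 × 4 × 4 = 89,911,296,000 bytes.
Total = 91,175,272,000 bytes = 91.2 GB.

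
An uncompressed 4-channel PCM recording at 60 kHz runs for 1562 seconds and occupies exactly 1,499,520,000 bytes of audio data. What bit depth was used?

32 bits

Bytes per sample = 1,499,520,000 / (60,000 × 1,562 × 4) = 1,499,520,000 / 374,880,000 = 4.
Bit depth = 4 × 8 = 32 bits.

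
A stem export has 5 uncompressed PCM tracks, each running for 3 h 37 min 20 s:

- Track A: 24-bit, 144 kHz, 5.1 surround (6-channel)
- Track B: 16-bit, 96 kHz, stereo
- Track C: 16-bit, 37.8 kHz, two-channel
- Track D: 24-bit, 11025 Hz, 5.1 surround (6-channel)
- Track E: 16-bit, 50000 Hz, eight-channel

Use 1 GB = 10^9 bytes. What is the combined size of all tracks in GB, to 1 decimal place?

3 h 37 min 20 s = 13,040 s.
Track A: 144,000 × 13,040 × 3 × 6 = 33,799,680,000 bytes.
Track B: 96,000 × 13,040 × 2 × 2 = 5,007,360,000 bytes.
Track C: 37,800 × 13,040 × 2 × 2 = 1,971,648,000 bytes.
Track D: 11,025 × 13,040 × 3 × 6 = 2,587,788,000 bytes.
Track E: 50,000 × 13,040 × 2 × 8 = 10,432,000,000 bytes.
Total = 53,798,476,000 bytes = 53.8 GB.

53.8 GB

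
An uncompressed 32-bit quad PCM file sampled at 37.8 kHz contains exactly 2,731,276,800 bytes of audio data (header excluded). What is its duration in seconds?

Byte rate = 37,800 × 4 × 4 = 604,800 bytes/s.
Duration = 2,731,276,800 / 604,800 = 4,516 s.

4,516 seconds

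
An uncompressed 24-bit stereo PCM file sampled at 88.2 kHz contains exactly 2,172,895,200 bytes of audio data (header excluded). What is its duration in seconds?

Byte rate = 88,200 × 3 × 2 = 529,200 bytes/s.
Duration = 2,172,895,200 / 529,200 = 4,106 s.

4,106 seconds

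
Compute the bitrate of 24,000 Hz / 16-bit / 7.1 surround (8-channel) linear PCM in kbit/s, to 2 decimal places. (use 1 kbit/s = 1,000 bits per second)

Bit rate = 24,000 × 16 × 8 = 3,072,000 bits/s.
= 3072.00 kbit/s.

3072.00 kbit/s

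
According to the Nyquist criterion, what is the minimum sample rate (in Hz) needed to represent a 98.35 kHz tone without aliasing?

Minimum sample rate = 2 × 98,350 Hz = 196,700 Hz.

196,700 Hz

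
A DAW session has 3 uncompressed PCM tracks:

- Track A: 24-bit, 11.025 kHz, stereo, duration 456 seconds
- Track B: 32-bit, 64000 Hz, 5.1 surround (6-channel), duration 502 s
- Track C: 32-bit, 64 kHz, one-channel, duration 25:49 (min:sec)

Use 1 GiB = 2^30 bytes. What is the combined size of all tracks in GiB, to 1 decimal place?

Track A: 11,025 × 456 × 3 × 2 = 30,164,400 bytes.
Track B: 64,000 × 502 × 4 × 6 = 771,072,000 bytes.
Track C: 25:49 (min:sec) = 1,549 s; 64,000 × 1,549 × 4 × 1 = 396,544,000 bytes.
Total = 1,197,780,400 bytes = 1.1 GiB.

1.1 GiB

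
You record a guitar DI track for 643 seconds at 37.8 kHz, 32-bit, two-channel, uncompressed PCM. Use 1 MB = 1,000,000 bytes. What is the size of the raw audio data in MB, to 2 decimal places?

194.44 MB

Bytes = 37,800 samples/s × 643 s × 4 bytes/sample × 2 ch = 194,443,200 bytes.
194,443,200 / 1,000,000 = 194.44 MB.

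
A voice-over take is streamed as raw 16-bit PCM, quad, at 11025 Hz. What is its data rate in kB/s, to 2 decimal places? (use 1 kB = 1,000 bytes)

88.20 kB/s

Bit rate = 11,025 × 16 × 4 = 705,600 bits/s.
705,600 / 8 = 88,200 B/s = 88.20 kB/s.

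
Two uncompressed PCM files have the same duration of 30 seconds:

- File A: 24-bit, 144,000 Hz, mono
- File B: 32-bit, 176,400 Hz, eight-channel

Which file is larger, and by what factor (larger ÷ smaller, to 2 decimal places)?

File B, by a factor of 13.07

File A: 144,000 × 3 × 1 = 432,000 bytes/s.
File B: 176,400 × 4 × 8 = 5,644,800 bytes/s.
File B is larger; ratio = 169,344,000 / 12,960,000 = 13.07.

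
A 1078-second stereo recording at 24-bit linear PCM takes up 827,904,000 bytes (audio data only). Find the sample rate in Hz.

128,000 Hz

Bytes = sample_rate × seconds × bytes_per_sample × channels.
sample_rate = 827,904,000 / (1,078 × 3 × 2) = 827,904,000 / 6,468 = 128,000 Hz.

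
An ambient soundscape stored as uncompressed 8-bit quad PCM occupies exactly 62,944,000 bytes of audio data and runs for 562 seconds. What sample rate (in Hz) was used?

28,000 Hz

Bytes = sample_rate × seconds × bytes_per_sample × channels.
sample_rate = 62,944,000 / (562 × 1 × 4) = 62,944,000 / 2,248 = 28,000 Hz.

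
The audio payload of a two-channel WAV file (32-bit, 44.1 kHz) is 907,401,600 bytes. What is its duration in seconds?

2,572 seconds

Byte rate = 44,100 × 4 × 2 = 352,800 bytes/s.
Duration = 907,401,600 / 352,800 = 2,572 s.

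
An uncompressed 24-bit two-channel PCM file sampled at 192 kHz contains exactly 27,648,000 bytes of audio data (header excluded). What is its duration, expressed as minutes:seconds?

Byte rate = 192,000 × 3 × 2 = 1,152,000 bytes/s.
Duration = 27,648,000 / 1,152,000 = 24 s.
24 s = 0:24.

0:24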